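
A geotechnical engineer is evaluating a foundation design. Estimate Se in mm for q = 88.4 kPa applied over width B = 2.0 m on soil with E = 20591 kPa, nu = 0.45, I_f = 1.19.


Result: 8.149 mm

Derivation:
Using Se = q * B * (1 - nu^2) * I_f / E
1 - nu^2 = 1 - 0.45^2 = 0.7975
Se = 88.4 * 2.0 * 0.7975 * 1.19 / 20591
Se = 0.008149 m
Convert to mm: Se = 0.008149 * 1000 = 8.149 mm


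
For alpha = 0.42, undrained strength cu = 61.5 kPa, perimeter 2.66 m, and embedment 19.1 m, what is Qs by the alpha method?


Using Qs = alpha * cu * perimeter * L
Qs = 0.42 * 61.5 * 2.66 * 19.1
Qs = 1312.32 kN


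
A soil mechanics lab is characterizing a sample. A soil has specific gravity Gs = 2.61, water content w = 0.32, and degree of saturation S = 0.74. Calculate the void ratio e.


Using the relation e = Gs * w / S
e = 2.61 * 0.32 / 0.74
e = 1.1286


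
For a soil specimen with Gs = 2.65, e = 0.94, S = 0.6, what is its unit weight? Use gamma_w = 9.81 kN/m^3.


Using gamma = gamma_w * (Gs + S*e) / (1 + e)
Numerator: Gs + S*e = 2.65 + 0.6*0.94 = 3.214
Denominator: 1 + e = 1 + 0.94 = 1.94
gamma = 9.81 * 3.214 / 1.94
gamma = 16.252 kN/m^3


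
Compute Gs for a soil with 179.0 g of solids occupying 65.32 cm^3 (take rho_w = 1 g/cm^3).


Using Gs = m_s / (V_s * rho_w)
Since rho_w = 1 g/cm^3:
Gs = 179.0 / 65.32
Gs = 2.74


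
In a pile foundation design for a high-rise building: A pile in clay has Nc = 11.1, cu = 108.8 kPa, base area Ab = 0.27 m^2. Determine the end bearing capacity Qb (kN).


Result: 326.07 kN

Derivation:
Using Qb = Nc * cu * Ab
Qb = 11.1 * 108.8 * 0.27
Qb = 326.07 kN


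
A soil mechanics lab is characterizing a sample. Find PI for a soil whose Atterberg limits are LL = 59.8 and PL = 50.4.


Result: 9.4

Derivation:
Using PI = LL - PL
PI = 59.8 - 50.4
PI = 9.4


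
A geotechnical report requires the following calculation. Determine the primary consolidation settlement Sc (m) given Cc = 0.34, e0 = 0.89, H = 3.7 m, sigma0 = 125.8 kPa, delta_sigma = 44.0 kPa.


Result: 0.0867 m

Derivation:
Using Sc = Cc * H / (1 + e0) * log10((sigma0 + delta_sigma) / sigma0)
Stress ratio = (125.8 + 44.0) / 125.8 = 1.34976
log10(1.34976) = 0.130257
Cc * H / (1 + e0) = 0.34 * 3.7 / (1 + 0.89) = 0.665608
Sc = 0.665608 * 0.130257
Sc = 0.0867 m


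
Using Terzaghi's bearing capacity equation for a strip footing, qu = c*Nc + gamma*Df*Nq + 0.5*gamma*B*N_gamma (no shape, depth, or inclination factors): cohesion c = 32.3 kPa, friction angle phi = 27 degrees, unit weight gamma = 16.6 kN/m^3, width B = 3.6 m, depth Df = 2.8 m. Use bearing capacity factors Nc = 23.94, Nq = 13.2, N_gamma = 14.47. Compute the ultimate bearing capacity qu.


Compute qu = c*Nc + gamma*Df*Nq + 0.5*gamma*B*N_gamma
Term 1: 32.3 * 23.94 = 773.262
Term 2: 16.6 * 2.8 * 13.2 = 613.536
Term 3: 0.5 * 16.6 * 3.6 * 14.47 = 432.3636
qu = 773.262 + 613.536 + 432.3636
qu = 1819.16 kPa


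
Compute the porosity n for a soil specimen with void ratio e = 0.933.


Result: 0.4827

Derivation:
Using the relation n = e / (1 + e)
n = 0.933 / (1 + 0.933)
n = 0.933 / 1.933
n = 0.4827


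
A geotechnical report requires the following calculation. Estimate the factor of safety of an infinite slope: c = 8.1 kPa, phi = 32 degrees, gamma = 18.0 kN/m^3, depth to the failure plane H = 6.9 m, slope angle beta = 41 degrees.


Result: 0.851

Derivation:
Using Fs = c / (gamma*H*sin(beta)*cos(beta)) + tan(phi)/tan(beta)
Cohesion contribution = 8.1 / (18.0*6.9*sin(41)*cos(41))
Cohesion contribution = 0.131717
Friction contribution = tan(32)/tan(41) = 0.71883
Fs = 0.131717 + 0.71883
Fs = 0.851


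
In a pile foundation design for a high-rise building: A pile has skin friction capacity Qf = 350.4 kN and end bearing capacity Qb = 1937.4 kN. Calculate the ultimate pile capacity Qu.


Using Qu = Qf + Qb
Qu = 350.4 + 1937.4
Qu = 2287.8 kN


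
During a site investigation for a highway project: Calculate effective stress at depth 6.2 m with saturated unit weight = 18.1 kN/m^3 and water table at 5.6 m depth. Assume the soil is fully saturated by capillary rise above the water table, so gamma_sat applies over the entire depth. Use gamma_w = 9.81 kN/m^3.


Total stress = gamma_sat * depth
sigma = 18.1 * 6.2 = 112.22 kPa
Pore water pressure u = gamma_w * (depth - d_wt)
u = 9.81 * (6.2 - 5.6) = 5.886 kPa
Effective stress = sigma - u
sigma' = 112.22 - 5.886 = 106.33 kPa


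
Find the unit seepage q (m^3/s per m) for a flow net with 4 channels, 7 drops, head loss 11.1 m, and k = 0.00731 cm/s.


Convert k to m/s for unit consistency with H:
k = 0.00731 cm/s = 0.00731 / 100 m/s = 7.31e-05 m/s
Using q = k * H * Nf / Nd
Nf / Nd = 4 / 7 = 0.5714
q = 7.31e-05 * 11.1 * 0.5714
q = 0.0004637 m^3/s per m


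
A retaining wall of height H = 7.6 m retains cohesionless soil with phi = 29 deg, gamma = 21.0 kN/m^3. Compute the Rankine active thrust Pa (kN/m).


Compute active earth pressure coefficient:
Ka = tan^2(45 - phi/2) = tan^2(30.5) = 0.346974
Compute active force:
Pa = 0.5 * Ka * gamma * H^2
Pa = 0.5 * 0.346974 * 21.0 * 7.6^2
Pa = 210.43 kN/m


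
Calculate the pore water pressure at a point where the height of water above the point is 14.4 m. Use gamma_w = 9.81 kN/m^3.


Using u = gamma_w * h_w
u = 9.81 * 14.4
u = 141.26 kPa


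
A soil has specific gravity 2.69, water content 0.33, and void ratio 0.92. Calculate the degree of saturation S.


Using S = Gs * w / e
S = 2.69 * 0.33 / 0.92
S = 0.9649


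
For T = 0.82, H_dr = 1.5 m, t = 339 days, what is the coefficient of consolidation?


Using cv = T * H_dr^2 / t
H_dr^2 = 1.5^2 = 2.25
cv = 0.82 * 2.25 / 339
cv = 0.00544 m^2/day


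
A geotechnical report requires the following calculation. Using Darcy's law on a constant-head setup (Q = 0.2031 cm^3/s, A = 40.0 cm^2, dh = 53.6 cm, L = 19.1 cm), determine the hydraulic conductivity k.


Result: 0.001809 cm/s

Derivation:
Compute hydraulic gradient:
i = dh / L = 53.6 / 19.1 = 2.80628
Then apply Darcy's law:
k = Q / (A * i)
k = 0.2031 / (40.0 * 2.80628)
k = 0.2031 / 112.251
k = 0.001809 cm/s


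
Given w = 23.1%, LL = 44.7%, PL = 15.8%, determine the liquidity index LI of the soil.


Result: 0.253

Derivation:
First compute the plasticity index:
PI = LL - PL = 44.7 - 15.8 = 28.9
Then compute the liquidity index:
LI = (w - PL) / PI
LI = (23.1 - 15.8) / 28.9
LI = 0.253


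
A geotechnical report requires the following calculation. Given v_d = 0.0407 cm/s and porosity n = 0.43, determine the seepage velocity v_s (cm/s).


Result: 0.09465 cm/s

Derivation:
Using v_s = v_d / n
v_s = 0.0407 / 0.43
v_s = 0.09465 cm/s


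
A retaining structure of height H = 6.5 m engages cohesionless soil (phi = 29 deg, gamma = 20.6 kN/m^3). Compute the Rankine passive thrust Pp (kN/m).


Result: 1254.2 kN/m

Derivation:
Compute passive earth pressure coefficient:
Kp = tan^2(45 + phi/2) = tan^2(59.5) = 2.88206
Compute passive force:
Pp = 0.5 * Kp * gamma * H^2
Pp = 0.5 * 2.88206 * 20.6 * 6.5^2
Pp = 1254.2 kN/m


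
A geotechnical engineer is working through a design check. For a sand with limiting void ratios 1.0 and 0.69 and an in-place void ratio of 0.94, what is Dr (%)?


Result: 19.35 %

Derivation:
Using Dr = (e_max - e) / (e_max - e_min) * 100
e_max - e = 1.0 - 0.94 = 0.06
e_max - e_min = 1.0 - 0.69 = 0.31
Dr = 0.06 / 0.31 * 100
Dr = 19.35 %


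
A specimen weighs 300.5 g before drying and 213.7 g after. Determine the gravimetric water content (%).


Using w = (m_wet - m_dry) / m_dry * 100
m_wet - m_dry = 300.5 - 213.7 = 86.8 g
w = 86.8 / 213.7 * 100
w = 40.62 %


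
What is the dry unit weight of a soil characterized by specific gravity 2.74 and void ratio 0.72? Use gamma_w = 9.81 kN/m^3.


Using gamma_d = Gs * gamma_w / (1 + e)
gamma_d = 2.74 * 9.81 / (1 + 0.72)
gamma_d = 2.74 * 9.81 / 1.72
gamma_d = 15.628 kN/m^3


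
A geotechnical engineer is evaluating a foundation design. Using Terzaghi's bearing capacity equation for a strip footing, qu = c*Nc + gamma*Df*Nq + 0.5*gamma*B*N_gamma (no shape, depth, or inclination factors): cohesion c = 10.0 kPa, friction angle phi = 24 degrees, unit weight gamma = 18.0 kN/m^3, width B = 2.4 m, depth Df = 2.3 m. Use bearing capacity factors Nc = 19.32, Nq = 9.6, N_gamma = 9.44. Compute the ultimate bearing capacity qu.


Result: 794.54 kPa

Derivation:
Compute qu = c*Nc + gamma*Df*Nq + 0.5*gamma*B*N_gamma
Term 1: 10.0 * 19.32 = 193.2
Term 2: 18.0 * 2.3 * 9.6 = 397.44
Term 3: 0.5 * 18.0 * 2.4 * 9.44 = 203.904
qu = 193.2 + 397.44 + 203.904
qu = 794.54 kPa


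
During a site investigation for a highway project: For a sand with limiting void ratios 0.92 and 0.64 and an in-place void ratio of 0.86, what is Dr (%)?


Using Dr = (e_max - e) / (e_max - e_min) * 100
e_max - e = 0.92 - 0.86 = 0.06
e_max - e_min = 0.92 - 0.64 = 0.28
Dr = 0.06 / 0.28 * 100
Dr = 21.43 %


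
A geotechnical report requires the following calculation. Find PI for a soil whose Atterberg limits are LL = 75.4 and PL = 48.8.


Result: 26.6

Derivation:
Using PI = LL - PL
PI = 75.4 - 48.8
PI = 26.6


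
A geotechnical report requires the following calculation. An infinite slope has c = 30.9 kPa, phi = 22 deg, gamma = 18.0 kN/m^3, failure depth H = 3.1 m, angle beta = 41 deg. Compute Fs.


Result: 1.583

Derivation:
Using Fs = c / (gamma*H*sin(beta)*cos(beta)) + tan(phi)/tan(beta)
Cohesion contribution = 30.9 / (18.0*3.1*sin(41)*cos(41))
Cohesion contribution = 1.11841
Friction contribution = tan(22)/tan(41) = 0.464779
Fs = 1.11841 + 0.464779
Fs = 1.583


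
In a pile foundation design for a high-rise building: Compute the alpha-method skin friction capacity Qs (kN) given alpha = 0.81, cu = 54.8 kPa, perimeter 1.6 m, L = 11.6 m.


Using Qs = alpha * cu * perimeter * L
Qs = 0.81 * 54.8 * 1.6 * 11.6
Qs = 823.84 kN


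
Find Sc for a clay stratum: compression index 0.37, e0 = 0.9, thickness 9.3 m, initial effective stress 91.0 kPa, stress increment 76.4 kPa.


Using Sc = Cc * H / (1 + e0) * log10((sigma0 + delta_sigma) / sigma0)
Stress ratio = (91.0 + 76.4) / 91.0 = 1.83956
log10(1.83956) = 0.264714
Cc * H / (1 + e0) = 0.37 * 9.3 / (1 + 0.9) = 1.81105
Sc = 1.81105 * 0.264714
Sc = 0.4794 m


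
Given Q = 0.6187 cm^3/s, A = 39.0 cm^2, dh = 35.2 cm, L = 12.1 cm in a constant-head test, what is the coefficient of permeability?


Compute hydraulic gradient:
i = dh / L = 35.2 / 12.1 = 2.90909
Then apply Darcy's law:
k = Q / (A * i)
k = 0.6187 / (39.0 * 2.90909)
k = 0.6187 / 113.455
k = 0.005453 cm/s


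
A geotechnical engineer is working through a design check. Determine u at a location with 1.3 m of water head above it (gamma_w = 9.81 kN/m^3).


Result: 12.75 kPa

Derivation:
Using u = gamma_w * h_w
u = 9.81 * 1.3
u = 12.75 kPa


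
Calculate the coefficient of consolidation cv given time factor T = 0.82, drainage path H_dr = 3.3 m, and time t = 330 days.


Using cv = T * H_dr^2 / t
H_dr^2 = 3.3^2 = 10.89
cv = 0.82 * 10.89 / 330
cv = 0.02706 m^2/day


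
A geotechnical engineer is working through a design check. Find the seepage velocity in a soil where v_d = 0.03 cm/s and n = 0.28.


Result: 0.10714 cm/s

Derivation:
Using v_s = v_d / n
v_s = 0.03 / 0.28
v_s = 0.10714 cm/s


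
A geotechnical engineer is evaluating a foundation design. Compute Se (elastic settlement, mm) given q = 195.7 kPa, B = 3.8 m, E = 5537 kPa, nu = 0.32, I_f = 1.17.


Using Se = q * B * (1 - nu^2) * I_f / E
1 - nu^2 = 1 - 0.32^2 = 0.8976
Se = 195.7 * 3.8 * 0.8976 * 1.17 / 5537
Se = 0.141049 m
Convert to mm: Se = 0.141049 * 1000 = 141.049 mm


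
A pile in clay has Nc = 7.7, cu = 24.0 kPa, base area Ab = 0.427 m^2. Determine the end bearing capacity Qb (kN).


Result: 78.91 kN

Derivation:
Using Qb = Nc * cu * Ab
Qb = 7.7 * 24.0 * 0.427
Qb = 78.91 kN


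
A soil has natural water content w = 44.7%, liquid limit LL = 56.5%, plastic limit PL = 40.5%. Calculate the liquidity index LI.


First compute the plasticity index:
PI = LL - PL = 56.5 - 40.5 = 16.0
Then compute the liquidity index:
LI = (w - PL) / PI
LI = (44.7 - 40.5) / 16.0
LI = 0.263


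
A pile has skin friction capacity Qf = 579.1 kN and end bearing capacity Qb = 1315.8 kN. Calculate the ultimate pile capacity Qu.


Using Qu = Qf + Qb
Qu = 579.1 + 1315.8
Qu = 1894.9 kN


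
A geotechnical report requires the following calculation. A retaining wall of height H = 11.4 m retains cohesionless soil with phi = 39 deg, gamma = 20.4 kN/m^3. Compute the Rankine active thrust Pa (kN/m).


Compute active earth pressure coefficient:
Ka = tan^2(45 - phi/2) = tan^2(25.5) = 0.227506
Compute active force:
Pa = 0.5 * Ka * gamma * H^2
Pa = 0.5 * 0.227506 * 20.4 * 11.4^2
Pa = 301.58 kN/m


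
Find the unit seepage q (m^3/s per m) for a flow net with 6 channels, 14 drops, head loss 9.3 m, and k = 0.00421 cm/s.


Result: 0.0001678 m^3/s per m

Derivation:
Convert k to m/s for unit consistency with H:
k = 0.00421 cm/s = 0.00421 / 100 m/s = 4.21e-05 m/s
Using q = k * H * Nf / Nd
Nf / Nd = 6 / 14 = 0.4286
q = 4.21e-05 * 9.3 * 0.4286
q = 0.0001678 m^3/s per m


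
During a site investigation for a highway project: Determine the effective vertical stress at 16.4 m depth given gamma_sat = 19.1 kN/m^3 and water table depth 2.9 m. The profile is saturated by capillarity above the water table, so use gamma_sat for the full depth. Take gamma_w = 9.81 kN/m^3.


Total stress = gamma_sat * depth
sigma = 19.1 * 16.4 = 313.24 kPa
Pore water pressure u = gamma_w * (depth - d_wt)
u = 9.81 * (16.4 - 2.9) = 132.435 kPa
Effective stress = sigma - u
sigma' = 313.24 - 132.435 = 180.81 kPa


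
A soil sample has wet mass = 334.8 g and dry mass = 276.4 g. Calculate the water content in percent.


Using w = (m_wet - m_dry) / m_dry * 100
m_wet - m_dry = 334.8 - 276.4 = 58.4 g
w = 58.4 / 276.4 * 100
w = 21.13 %


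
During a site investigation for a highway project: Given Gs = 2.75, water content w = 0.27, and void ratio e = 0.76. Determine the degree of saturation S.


Using S = Gs * w / e
S = 2.75 * 0.27 / 0.76
S = 0.977


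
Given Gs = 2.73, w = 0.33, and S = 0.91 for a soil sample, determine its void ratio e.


Result: 0.99

Derivation:
Using the relation e = Gs * w / S
e = 2.73 * 0.33 / 0.91
e = 0.99


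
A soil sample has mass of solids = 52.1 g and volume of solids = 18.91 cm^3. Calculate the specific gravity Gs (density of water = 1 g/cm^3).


Using Gs = m_s / (V_s * rho_w)
Since rho_w = 1 g/cm^3:
Gs = 52.1 / 18.91
Gs = 2.755


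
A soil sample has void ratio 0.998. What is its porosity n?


Using the relation n = e / (1 + e)
n = 0.998 / (1 + 0.998)
n = 0.998 / 1.998
n = 0.4995


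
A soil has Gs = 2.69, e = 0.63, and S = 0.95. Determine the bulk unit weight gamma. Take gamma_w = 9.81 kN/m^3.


Result: 19.792 kN/m^3

Derivation:
Using gamma = gamma_w * (Gs + S*e) / (1 + e)
Numerator: Gs + S*e = 2.69 + 0.95*0.63 = 3.2885
Denominator: 1 + e = 1 + 0.63 = 1.63
gamma = 9.81 * 3.2885 / 1.63
gamma = 19.792 kN/m^3


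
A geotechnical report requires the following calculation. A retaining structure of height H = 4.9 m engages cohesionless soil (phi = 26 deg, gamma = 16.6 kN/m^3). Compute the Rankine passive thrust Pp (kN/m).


Compute passive earth pressure coefficient:
Kp = tan^2(45 + phi/2) = tan^2(58.0) = 2.561071
Compute passive force:
Pp = 0.5 * Kp * gamma * H^2
Pp = 0.5 * 2.561071 * 16.6 * 4.9^2
Pp = 510.38 kN/m


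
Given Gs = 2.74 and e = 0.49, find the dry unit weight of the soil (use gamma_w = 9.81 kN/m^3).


Result: 18.04 kN/m^3

Derivation:
Using gamma_d = Gs * gamma_w / (1 + e)
gamma_d = 2.74 * 9.81 / (1 + 0.49)
gamma_d = 2.74 * 9.81 / 1.49
gamma_d = 18.04 kN/m^3


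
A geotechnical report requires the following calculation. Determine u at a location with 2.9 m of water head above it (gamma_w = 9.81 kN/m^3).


Using u = gamma_w * h_w
u = 9.81 * 2.9
u = 28.45 kPa


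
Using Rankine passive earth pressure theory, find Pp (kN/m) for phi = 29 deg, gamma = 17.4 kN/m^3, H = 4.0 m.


Result: 401.18 kN/m

Derivation:
Compute passive earth pressure coefficient:
Kp = tan^2(45 + phi/2) = tan^2(59.5) = 2.88206
Compute passive force:
Pp = 0.5 * Kp * gamma * H^2
Pp = 0.5 * 2.88206 * 17.4 * 4.0^2
Pp = 401.18 kN/m


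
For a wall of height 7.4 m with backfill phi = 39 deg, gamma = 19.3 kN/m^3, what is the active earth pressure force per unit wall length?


Compute active earth pressure coefficient:
Ka = tan^2(45 - phi/2) = tan^2(25.5) = 0.227506
Compute active force:
Pa = 0.5 * Ka * gamma * H^2
Pa = 0.5 * 0.227506 * 19.3 * 7.4^2
Pa = 120.22 kN/m


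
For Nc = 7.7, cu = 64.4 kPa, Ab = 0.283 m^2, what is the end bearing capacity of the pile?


Using Qb = Nc * cu * Ab
Qb = 7.7 * 64.4 * 0.283
Qb = 140.33 kN


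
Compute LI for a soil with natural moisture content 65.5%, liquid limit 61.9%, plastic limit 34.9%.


First compute the plasticity index:
PI = LL - PL = 61.9 - 34.9 = 27.0
Then compute the liquidity index:
LI = (w - PL) / PI
LI = (65.5 - 34.9) / 27.0
LI = 1.133


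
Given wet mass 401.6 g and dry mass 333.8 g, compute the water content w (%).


Result: 20.31 %

Derivation:
Using w = (m_wet - m_dry) / m_dry * 100
m_wet - m_dry = 401.6 - 333.8 = 67.8 g
w = 67.8 / 333.8 * 100
w = 20.31 %


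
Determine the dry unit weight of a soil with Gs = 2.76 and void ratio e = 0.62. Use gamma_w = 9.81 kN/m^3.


Using gamma_d = Gs * gamma_w / (1 + e)
gamma_d = 2.76 * 9.81 / (1 + 0.62)
gamma_d = 2.76 * 9.81 / 1.62
gamma_d = 16.713 kN/m^3


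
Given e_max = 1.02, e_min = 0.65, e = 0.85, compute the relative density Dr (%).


Using Dr = (e_max - e) / (e_max - e_min) * 100
e_max - e = 1.02 - 0.85 = 0.17
e_max - e_min = 1.02 - 0.65 = 0.37
Dr = 0.17 / 0.37 * 100
Dr = 45.95 %


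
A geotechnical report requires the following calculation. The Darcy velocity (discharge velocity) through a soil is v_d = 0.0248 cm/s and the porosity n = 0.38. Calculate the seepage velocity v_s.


Using v_s = v_d / n
v_s = 0.0248 / 0.38
v_s = 0.06526 cm/s


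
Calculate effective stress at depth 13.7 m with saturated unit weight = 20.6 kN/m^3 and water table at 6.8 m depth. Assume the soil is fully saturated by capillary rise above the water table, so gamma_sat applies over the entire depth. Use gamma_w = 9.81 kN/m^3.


Total stress = gamma_sat * depth
sigma = 20.6 * 13.7 = 282.22 kPa
Pore water pressure u = gamma_w * (depth - d_wt)
u = 9.81 * (13.7 - 6.8) = 67.689 kPa
Effective stress = sigma - u
sigma' = 282.22 - 67.689 = 214.53 kPa


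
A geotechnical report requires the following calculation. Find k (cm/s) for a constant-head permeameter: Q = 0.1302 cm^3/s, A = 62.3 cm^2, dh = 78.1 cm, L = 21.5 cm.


Compute hydraulic gradient:
i = dh / L = 78.1 / 21.5 = 3.63256
Then apply Darcy's law:
k = Q / (A * i)
k = 0.1302 / (62.3 * 3.63256)
k = 0.1302 / 226.308
k = 0.000575 cm/s


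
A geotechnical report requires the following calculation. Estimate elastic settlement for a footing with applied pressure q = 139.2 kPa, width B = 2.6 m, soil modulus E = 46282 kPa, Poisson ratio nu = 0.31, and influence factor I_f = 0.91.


Using Se = q * B * (1 - nu^2) * I_f / E
1 - nu^2 = 1 - 0.31^2 = 0.9039
Se = 139.2 * 2.6 * 0.9039 * 0.91 / 46282
Se = 0.006432 m
Convert to mm: Se = 0.006432 * 1000 = 6.432 mm


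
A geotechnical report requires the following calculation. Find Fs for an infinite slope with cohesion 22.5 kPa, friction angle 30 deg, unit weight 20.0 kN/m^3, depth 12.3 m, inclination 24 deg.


Using Fs = c / (gamma*H*sin(beta)*cos(beta)) + tan(phi)/tan(beta)
Cohesion contribution = 22.5 / (20.0*12.3*sin(24)*cos(24))
Cohesion contribution = 0.246152
Friction contribution = tan(30)/tan(24) = 1.29675
Fs = 0.246152 + 1.29675
Fs = 1.543


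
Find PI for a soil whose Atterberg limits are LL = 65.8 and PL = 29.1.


Using PI = LL - PL
PI = 65.8 - 29.1
PI = 36.7


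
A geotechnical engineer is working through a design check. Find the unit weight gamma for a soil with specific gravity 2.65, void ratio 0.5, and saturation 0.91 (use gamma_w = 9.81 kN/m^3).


Using gamma = gamma_w * (Gs + S*e) / (1 + e)
Numerator: Gs + S*e = 2.65 + 0.91*0.5 = 3.105
Denominator: 1 + e = 1 + 0.5 = 1.5
gamma = 9.81 * 3.105 / 1.5
gamma = 20.307 kN/m^3


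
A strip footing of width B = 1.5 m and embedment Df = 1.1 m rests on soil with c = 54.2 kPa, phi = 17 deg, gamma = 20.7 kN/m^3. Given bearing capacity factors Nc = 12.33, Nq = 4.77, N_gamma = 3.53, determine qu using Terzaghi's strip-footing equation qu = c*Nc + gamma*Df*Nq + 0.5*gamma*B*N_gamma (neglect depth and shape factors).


Compute qu = c*Nc + gamma*Df*Nq + 0.5*gamma*B*N_gamma
Term 1: 54.2 * 12.33 = 668.286
Term 2: 20.7 * 1.1 * 4.77 = 108.6129
Term 3: 0.5 * 20.7 * 1.5 * 3.53 = 54.80325
qu = 668.286 + 108.6129 + 54.80325
qu = 831.7 kPa


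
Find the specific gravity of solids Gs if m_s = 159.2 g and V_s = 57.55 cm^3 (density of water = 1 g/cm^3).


Using Gs = m_s / (V_s * rho_w)
Since rho_w = 1 g/cm^3:
Gs = 159.2 / 57.55
Gs = 2.766


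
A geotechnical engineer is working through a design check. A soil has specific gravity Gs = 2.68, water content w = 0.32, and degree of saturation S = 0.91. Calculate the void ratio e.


Using the relation e = Gs * w / S
e = 2.68 * 0.32 / 0.91
e = 0.9424


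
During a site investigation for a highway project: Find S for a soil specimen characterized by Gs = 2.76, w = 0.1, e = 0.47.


Using S = Gs * w / e
S = 2.76 * 0.1 / 0.47
S = 0.5872


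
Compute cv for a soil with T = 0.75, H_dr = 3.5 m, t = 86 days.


Using cv = T * H_dr^2 / t
H_dr^2 = 3.5^2 = 12.25
cv = 0.75 * 12.25 / 86
cv = 0.10683 m^2/day


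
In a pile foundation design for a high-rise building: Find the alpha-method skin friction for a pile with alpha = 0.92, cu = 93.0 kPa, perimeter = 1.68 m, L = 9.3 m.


Result: 1336.79 kN

Derivation:
Using Qs = alpha * cu * perimeter * L
Qs = 0.92 * 93.0 * 1.68 * 9.3
Qs = 1336.79 kN


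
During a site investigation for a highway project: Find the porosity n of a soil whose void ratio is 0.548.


Result: 0.354

Derivation:
Using the relation n = e / (1 + e)
n = 0.548 / (1 + 0.548)
n = 0.548 / 1.548
n = 0.354


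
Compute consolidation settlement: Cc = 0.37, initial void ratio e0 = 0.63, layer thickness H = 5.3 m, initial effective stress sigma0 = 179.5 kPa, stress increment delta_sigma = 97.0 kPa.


Using Sc = Cc * H / (1 + e0) * log10((sigma0 + delta_sigma) / sigma0)
Stress ratio = (179.5 + 97.0) / 179.5 = 1.54039
log10(1.54039) = 0.187631
Cc * H / (1 + e0) = 0.37 * 5.3 / (1 + 0.63) = 1.20307
Sc = 1.20307 * 0.187631
Sc = 0.2257 m


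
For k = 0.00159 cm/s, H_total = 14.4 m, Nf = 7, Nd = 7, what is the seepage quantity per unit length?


Result: 0.000229 m^3/s per m

Derivation:
Convert k to m/s for unit consistency with H:
k = 0.00159 cm/s = 0.00159 / 100 m/s = 1.59e-05 m/s
Using q = k * H * Nf / Nd
Nf / Nd = 7 / 7 = 1.0
q = 1.59e-05 * 14.4 * 1.0
q = 0.000229 m^3/s per m


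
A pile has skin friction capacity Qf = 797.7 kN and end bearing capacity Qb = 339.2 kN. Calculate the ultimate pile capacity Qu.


Using Qu = Qf + Qb
Qu = 797.7 + 339.2
Qu = 1136.9 kN


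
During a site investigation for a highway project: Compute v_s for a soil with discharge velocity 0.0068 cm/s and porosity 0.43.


Using v_s = v_d / n
v_s = 0.0068 / 0.43
v_s = 0.01581 cm/s


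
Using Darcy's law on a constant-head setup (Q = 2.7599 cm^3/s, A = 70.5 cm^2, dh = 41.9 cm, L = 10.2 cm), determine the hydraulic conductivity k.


Compute hydraulic gradient:
i = dh / L = 41.9 / 10.2 = 4.10784
Then apply Darcy's law:
k = Q / (A * i)
k = 2.7599 / (70.5 * 4.10784)
k = 2.7599 / 289.603
k = 0.00953 cm/s


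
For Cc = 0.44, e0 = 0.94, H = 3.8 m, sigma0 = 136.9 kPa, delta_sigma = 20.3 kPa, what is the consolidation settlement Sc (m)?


Using Sc = Cc * H / (1 + e0) * log10((sigma0 + delta_sigma) / sigma0)
Stress ratio = (136.9 + 20.3) / 136.9 = 1.14828
log10(1.14828) = 0.0600491
Cc * H / (1 + e0) = 0.44 * 3.8 / (1 + 0.94) = 0.861856
Sc = 0.861856 * 0.0600491
Sc = 0.0518 m


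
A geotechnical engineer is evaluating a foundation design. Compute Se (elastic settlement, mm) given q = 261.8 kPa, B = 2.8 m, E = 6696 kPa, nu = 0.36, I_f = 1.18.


Result: 112.438 mm

Derivation:
Using Se = q * B * (1 - nu^2) * I_f / E
1 - nu^2 = 1 - 0.36^2 = 0.8704
Se = 261.8 * 2.8 * 0.8704 * 1.18 / 6696
Se = 0.112438 m
Convert to mm: Se = 0.112438 * 1000 = 112.438 mm


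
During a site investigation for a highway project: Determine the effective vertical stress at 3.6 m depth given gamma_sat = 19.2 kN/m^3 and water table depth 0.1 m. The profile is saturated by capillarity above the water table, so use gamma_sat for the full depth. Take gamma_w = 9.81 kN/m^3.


Total stress = gamma_sat * depth
sigma = 19.2 * 3.6 = 69.12 kPa
Pore water pressure u = gamma_w * (depth - d_wt)
u = 9.81 * (3.6 - 0.1) = 34.335 kPa
Effective stress = sigma - u
sigma' = 69.12 - 34.335 = 34.79 kPa


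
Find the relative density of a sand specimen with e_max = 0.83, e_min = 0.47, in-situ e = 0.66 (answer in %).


Result: 47.22 %

Derivation:
Using Dr = (e_max - e) / (e_max - e_min) * 100
e_max - e = 0.83 - 0.66 = 0.17
e_max - e_min = 0.83 - 0.47 = 0.36
Dr = 0.17 / 0.36 * 100
Dr = 47.22 %


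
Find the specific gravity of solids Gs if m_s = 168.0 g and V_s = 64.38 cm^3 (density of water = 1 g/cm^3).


Using Gs = m_s / (V_s * rho_w)
Since rho_w = 1 g/cm^3:
Gs = 168.0 / 64.38
Gs = 2.61


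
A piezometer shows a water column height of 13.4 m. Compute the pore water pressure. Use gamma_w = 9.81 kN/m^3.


Using u = gamma_w * h_w
u = 9.81 * 13.4
u = 131.45 kPa


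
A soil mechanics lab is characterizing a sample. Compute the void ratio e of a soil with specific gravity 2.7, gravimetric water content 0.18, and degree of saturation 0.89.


Using the relation e = Gs * w / S
e = 2.7 * 0.18 / 0.89
e = 0.5461


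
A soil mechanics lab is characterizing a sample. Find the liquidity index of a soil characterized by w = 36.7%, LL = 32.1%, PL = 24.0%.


Result: 1.568

Derivation:
First compute the plasticity index:
PI = LL - PL = 32.1 - 24.0 = 8.1
Then compute the liquidity index:
LI = (w - PL) / PI
LI = (36.7 - 24.0) / 8.1
LI = 1.568


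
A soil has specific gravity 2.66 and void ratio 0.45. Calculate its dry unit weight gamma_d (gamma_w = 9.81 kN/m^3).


Using gamma_d = Gs * gamma_w / (1 + e)
gamma_d = 2.66 * 9.81 / (1 + 0.45)
gamma_d = 2.66 * 9.81 / 1.45
gamma_d = 17.996 kN/m^3


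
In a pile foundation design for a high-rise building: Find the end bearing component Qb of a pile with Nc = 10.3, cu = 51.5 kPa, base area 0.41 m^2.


Result: 217.48 kN

Derivation:
Using Qb = Nc * cu * Ab
Qb = 10.3 * 51.5 * 0.41
Qb = 217.48 kN


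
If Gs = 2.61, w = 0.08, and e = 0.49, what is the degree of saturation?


Using S = Gs * w / e
S = 2.61 * 0.08 / 0.49
S = 0.4261


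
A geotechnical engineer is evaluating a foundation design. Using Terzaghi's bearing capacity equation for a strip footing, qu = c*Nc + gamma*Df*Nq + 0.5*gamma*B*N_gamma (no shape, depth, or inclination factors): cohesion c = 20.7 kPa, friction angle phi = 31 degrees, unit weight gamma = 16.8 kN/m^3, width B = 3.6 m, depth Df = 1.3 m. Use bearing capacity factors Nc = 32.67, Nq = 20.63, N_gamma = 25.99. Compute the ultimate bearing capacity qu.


Compute qu = c*Nc + gamma*Df*Nq + 0.5*gamma*B*N_gamma
Term 1: 20.7 * 32.67 = 676.269
Term 2: 16.8 * 1.3 * 20.63 = 450.5592
Term 3: 0.5 * 16.8 * 3.6 * 25.99 = 785.9376
qu = 676.269 + 450.5592 + 785.9376
qu = 1912.77 kPa


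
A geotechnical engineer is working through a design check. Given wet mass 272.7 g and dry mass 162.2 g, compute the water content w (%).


Result: 68.13 %

Derivation:
Using w = (m_wet - m_dry) / m_dry * 100
m_wet - m_dry = 272.7 - 162.2 = 110.5 g
w = 110.5 / 162.2 * 100
w = 68.13 %


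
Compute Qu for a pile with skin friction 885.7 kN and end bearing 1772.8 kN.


Using Qu = Qf + Qb
Qu = 885.7 + 1772.8
Qu = 2658.5 kN


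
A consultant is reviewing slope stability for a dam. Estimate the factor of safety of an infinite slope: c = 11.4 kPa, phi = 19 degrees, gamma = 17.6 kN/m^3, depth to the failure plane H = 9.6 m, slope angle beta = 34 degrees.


Using Fs = c / (gamma*H*sin(beta)*cos(beta)) + tan(phi)/tan(beta)
Cohesion contribution = 11.4 / (17.6*9.6*sin(34)*cos(34))
Cohesion contribution = 0.145541
Friction contribution = tan(19)/tan(34) = 0.510487
Fs = 0.145541 + 0.510487
Fs = 0.656


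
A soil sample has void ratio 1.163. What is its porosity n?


Result: 0.5377

Derivation:
Using the relation n = e / (1 + e)
n = 1.163 / (1 + 1.163)
n = 1.163 / 2.163
n = 0.5377


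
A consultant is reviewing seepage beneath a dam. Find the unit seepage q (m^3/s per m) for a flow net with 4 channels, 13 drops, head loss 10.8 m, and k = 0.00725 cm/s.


Convert k to m/s for unit consistency with H:
k = 0.00725 cm/s = 0.00725 / 100 m/s = 7.25e-05 m/s
Using q = k * H * Nf / Nd
Nf / Nd = 4 / 13 = 0.3077
q = 7.25e-05 * 10.8 * 0.3077
q = 0.0002409 m^3/s per m


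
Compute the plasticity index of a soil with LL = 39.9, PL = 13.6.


Using PI = LL - PL
PI = 39.9 - 13.6
PI = 26.3


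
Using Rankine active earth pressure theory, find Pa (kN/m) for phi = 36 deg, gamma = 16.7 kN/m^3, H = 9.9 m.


Compute active earth pressure coefficient:
Ka = tan^2(45 - phi/2) = tan^2(27.0) = 0.259616
Compute active force:
Pa = 0.5 * Ka * gamma * H^2
Pa = 0.5 * 0.259616 * 16.7 * 9.9^2
Pa = 212.47 kN/m


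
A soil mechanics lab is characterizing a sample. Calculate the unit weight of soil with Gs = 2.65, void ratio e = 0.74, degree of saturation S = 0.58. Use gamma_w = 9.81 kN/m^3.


Using gamma = gamma_w * (Gs + S*e) / (1 + e)
Numerator: Gs + S*e = 2.65 + 0.58*0.74 = 3.0792
Denominator: 1 + e = 1 + 0.74 = 1.74
gamma = 9.81 * 3.0792 / 1.74
gamma = 17.36 kN/m^3


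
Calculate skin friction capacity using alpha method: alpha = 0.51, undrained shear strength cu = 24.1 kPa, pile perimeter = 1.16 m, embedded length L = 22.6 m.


Using Qs = alpha * cu * perimeter * L
Qs = 0.51 * 24.1 * 1.16 * 22.6
Qs = 322.22 kN


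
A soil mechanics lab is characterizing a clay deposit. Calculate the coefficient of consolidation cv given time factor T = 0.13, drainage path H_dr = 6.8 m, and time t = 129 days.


Using cv = T * H_dr^2 / t
H_dr^2 = 6.8^2 = 46.24
cv = 0.13 * 46.24 / 129
cv = 0.0466 m^2/day


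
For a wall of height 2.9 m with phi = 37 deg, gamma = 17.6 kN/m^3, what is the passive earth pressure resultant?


Result: 297.72 kN/m

Derivation:
Compute passive earth pressure coefficient:
Kp = tan^2(45 + phi/2) = tan^2(63.5) = 4.022791
Compute passive force:
Pp = 0.5 * Kp * gamma * H^2
Pp = 0.5 * 4.022791 * 17.6 * 2.9^2
Pp = 297.72 kN/m


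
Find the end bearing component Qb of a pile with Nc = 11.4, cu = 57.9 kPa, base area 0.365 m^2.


Result: 240.92 kN

Derivation:
Using Qb = Nc * cu * Ab
Qb = 11.4 * 57.9 * 0.365
Qb = 240.92 kN


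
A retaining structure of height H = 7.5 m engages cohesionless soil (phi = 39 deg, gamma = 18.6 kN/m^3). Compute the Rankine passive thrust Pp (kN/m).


Result: 2299.39 kN/m

Derivation:
Compute passive earth pressure coefficient:
Kp = tan^2(45 + phi/2) = tan^2(64.5) = 4.395495
Compute passive force:
Pp = 0.5 * Kp * gamma * H^2
Pp = 0.5 * 4.395495 * 18.6 * 7.5^2
Pp = 2299.39 kN/m


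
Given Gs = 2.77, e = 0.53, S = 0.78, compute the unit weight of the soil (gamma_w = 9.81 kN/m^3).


Using gamma = gamma_w * (Gs + S*e) / (1 + e)
Numerator: Gs + S*e = 2.77 + 0.78*0.53 = 3.1834
Denominator: 1 + e = 1 + 0.53 = 1.53
gamma = 9.81 * 3.1834 / 1.53
gamma = 20.411 kN/m^3


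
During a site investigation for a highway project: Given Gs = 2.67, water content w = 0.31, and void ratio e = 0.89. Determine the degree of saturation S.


Result: 0.93

Derivation:
Using S = Gs * w / e
S = 2.67 * 0.31 / 0.89
S = 0.93


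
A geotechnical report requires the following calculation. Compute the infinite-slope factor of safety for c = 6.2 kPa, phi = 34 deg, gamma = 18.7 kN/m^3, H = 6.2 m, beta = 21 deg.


Using Fs = c / (gamma*H*sin(beta)*cos(beta)) + tan(phi)/tan(beta)
Cohesion contribution = 6.2 / (18.7*6.2*sin(21)*cos(21))
Cohesion contribution = 0.159837
Friction contribution = tan(34)/tan(21) = 1.75715
Fs = 0.159837 + 1.75715
Fs = 1.917


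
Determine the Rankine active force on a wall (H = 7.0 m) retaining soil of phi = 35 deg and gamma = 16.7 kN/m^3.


Compute active earth pressure coefficient:
Ka = tan^2(45 - phi/2) = tan^2(27.5) = 0.27099
Compute active force:
Pa = 0.5 * Ka * gamma * H^2
Pa = 0.5 * 0.27099 * 16.7 * 7.0^2
Pa = 110.88 kN/m


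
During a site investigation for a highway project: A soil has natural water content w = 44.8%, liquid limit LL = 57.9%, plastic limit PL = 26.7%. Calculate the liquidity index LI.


Result: 0.58

Derivation:
First compute the plasticity index:
PI = LL - PL = 57.9 - 26.7 = 31.2
Then compute the liquidity index:
LI = (w - PL) / PI
LI = (44.8 - 26.7) / 31.2
LI = 0.58


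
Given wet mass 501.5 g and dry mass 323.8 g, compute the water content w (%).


Result: 54.88 %

Derivation:
Using w = (m_wet - m_dry) / m_dry * 100
m_wet - m_dry = 501.5 - 323.8 = 177.7 g
w = 177.7 / 323.8 * 100
w = 54.88 %


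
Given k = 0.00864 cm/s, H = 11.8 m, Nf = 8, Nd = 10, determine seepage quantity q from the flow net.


Convert k to m/s for unit consistency with H:
k = 0.00864 cm/s = 0.00864 / 100 m/s = 8.64e-05 m/s
Using q = k * H * Nf / Nd
Nf / Nd = 8 / 10 = 0.8
q = 8.64e-05 * 11.8 * 0.8
q = 0.0008156 m^3/s per m


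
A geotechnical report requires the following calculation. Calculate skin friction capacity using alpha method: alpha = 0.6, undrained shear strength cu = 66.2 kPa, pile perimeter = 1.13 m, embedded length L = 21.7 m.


Using Qs = alpha * cu * perimeter * L
Qs = 0.6 * 66.2 * 1.13 * 21.7
Qs = 973.97 kN


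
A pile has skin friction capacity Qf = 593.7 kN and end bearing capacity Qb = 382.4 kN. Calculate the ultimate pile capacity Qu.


Using Qu = Qf + Qb
Qu = 593.7 + 382.4
Qu = 976.1 kN


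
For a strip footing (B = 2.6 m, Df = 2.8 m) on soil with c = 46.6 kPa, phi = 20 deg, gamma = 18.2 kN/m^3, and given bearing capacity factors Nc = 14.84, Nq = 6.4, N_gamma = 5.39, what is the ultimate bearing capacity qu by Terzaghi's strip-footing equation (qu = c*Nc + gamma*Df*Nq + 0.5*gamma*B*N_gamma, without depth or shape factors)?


Result: 1145.22 kPa

Derivation:
Compute qu = c*Nc + gamma*Df*Nq + 0.5*gamma*B*N_gamma
Term 1: 46.6 * 14.84 = 691.544
Term 2: 18.2 * 2.8 * 6.4 = 326.144
Term 3: 0.5 * 18.2 * 2.6 * 5.39 = 127.5274
qu = 691.544 + 326.144 + 127.5274
qu = 1145.22 kPa


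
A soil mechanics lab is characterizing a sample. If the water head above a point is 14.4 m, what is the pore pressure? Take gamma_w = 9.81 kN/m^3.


Using u = gamma_w * h_w
u = 9.81 * 14.4
u = 141.26 kPa


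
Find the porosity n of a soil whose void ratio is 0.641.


Result: 0.3906

Derivation:
Using the relation n = e / (1 + e)
n = 0.641 / (1 + 0.641)
n = 0.641 / 1.641
n = 0.3906


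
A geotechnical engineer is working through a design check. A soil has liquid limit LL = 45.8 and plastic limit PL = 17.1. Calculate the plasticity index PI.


Result: 28.7

Derivation:
Using PI = LL - PL
PI = 45.8 - 17.1
PI = 28.7


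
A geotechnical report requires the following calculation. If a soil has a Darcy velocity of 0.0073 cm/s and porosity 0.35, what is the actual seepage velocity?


Using v_s = v_d / n
v_s = 0.0073 / 0.35
v_s = 0.02086 cm/s


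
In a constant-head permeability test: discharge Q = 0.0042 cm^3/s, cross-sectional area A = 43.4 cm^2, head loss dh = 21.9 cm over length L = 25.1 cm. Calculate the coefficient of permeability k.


Compute hydraulic gradient:
i = dh / L = 21.9 / 25.1 = 0.87251
Then apply Darcy's law:
k = Q / (A * i)
k = 0.0042 / (43.4 * 0.87251)
k = 0.0042 / 37.8669
k = 0.000111 cm/s


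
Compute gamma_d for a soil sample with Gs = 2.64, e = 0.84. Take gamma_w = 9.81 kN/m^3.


Result: 14.075 kN/m^3

Derivation:
Using gamma_d = Gs * gamma_w / (1 + e)
gamma_d = 2.64 * 9.81 / (1 + 0.84)
gamma_d = 2.64 * 9.81 / 1.84
gamma_d = 14.075 kN/m^3


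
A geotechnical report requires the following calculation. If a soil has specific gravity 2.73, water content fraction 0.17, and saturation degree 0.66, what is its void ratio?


Result: 0.7032

Derivation:
Using the relation e = Gs * w / S
e = 2.73 * 0.17 / 0.66
e = 0.7032


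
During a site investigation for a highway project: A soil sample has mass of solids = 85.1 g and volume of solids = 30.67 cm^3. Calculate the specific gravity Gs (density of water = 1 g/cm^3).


Using Gs = m_s / (V_s * rho_w)
Since rho_w = 1 g/cm^3:
Gs = 85.1 / 30.67
Gs = 2.775


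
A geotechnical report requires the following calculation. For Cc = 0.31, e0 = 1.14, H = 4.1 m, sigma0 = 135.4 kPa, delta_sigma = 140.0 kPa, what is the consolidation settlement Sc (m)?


Result: 0.1831 m

Derivation:
Using Sc = Cc * H / (1 + e0) * log10((sigma0 + delta_sigma) / sigma0)
Stress ratio = (135.4 + 140.0) / 135.4 = 2.03397
log10(2.03397) = 0.308345
Cc * H / (1 + e0) = 0.31 * 4.1 / (1 + 1.14) = 0.593925
Sc = 0.593925 * 0.308345
Sc = 0.1831 m


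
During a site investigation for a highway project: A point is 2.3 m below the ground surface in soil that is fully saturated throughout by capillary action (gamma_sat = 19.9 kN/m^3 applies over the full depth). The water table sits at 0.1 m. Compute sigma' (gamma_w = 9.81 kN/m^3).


Result: 24.19 kPa

Derivation:
Total stress = gamma_sat * depth
sigma = 19.9 * 2.3 = 45.77 kPa
Pore water pressure u = gamma_w * (depth - d_wt)
u = 9.81 * (2.3 - 0.1) = 21.582 kPa
Effective stress = sigma - u
sigma' = 45.77 - 21.582 = 24.19 kPa


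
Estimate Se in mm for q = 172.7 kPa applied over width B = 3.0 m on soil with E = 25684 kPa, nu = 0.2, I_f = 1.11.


Result: 21.495 mm

Derivation:
Using Se = q * B * (1 - nu^2) * I_f / E
1 - nu^2 = 1 - 0.2^2 = 0.96
Se = 172.7 * 3.0 * 0.96 * 1.11 / 25684
Se = 0.021495 m
Convert to mm: Se = 0.021495 * 1000 = 21.495 mm


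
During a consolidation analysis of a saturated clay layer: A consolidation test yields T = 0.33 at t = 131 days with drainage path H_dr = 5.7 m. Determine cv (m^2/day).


Result: 0.08185 m^2/day

Derivation:
Using cv = T * H_dr^2 / t
H_dr^2 = 5.7^2 = 32.49
cv = 0.33 * 32.49 / 131
cv = 0.08185 m^2/day


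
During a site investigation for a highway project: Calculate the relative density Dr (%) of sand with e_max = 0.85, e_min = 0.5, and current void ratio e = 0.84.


Result: 2.86 %

Derivation:
Using Dr = (e_max - e) / (e_max - e_min) * 100
e_max - e = 0.85 - 0.84 = 0.01
e_max - e_min = 0.85 - 0.5 = 0.35
Dr = 0.01 / 0.35 * 100
Dr = 2.86 %


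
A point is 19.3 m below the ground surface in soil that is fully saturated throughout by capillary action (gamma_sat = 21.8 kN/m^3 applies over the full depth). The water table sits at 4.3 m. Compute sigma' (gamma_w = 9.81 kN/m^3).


Total stress = gamma_sat * depth
sigma = 21.8 * 19.3 = 420.74 kPa
Pore water pressure u = gamma_w * (depth - d_wt)
u = 9.81 * (19.3 - 4.3) = 147.15 kPa
Effective stress = sigma - u
sigma' = 420.74 - 147.15 = 273.59 kPa


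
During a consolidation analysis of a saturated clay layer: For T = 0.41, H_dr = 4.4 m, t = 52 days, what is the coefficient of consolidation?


Using cv = T * H_dr^2 / t
H_dr^2 = 4.4^2 = 19.36
cv = 0.41 * 19.36 / 52
cv = 0.15265 m^2/day


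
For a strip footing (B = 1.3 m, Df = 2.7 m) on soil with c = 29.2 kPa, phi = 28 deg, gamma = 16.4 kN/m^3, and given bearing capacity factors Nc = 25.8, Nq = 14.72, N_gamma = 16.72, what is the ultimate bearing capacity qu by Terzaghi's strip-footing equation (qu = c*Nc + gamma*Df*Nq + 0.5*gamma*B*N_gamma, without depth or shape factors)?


Result: 1583.4 kPa

Derivation:
Compute qu = c*Nc + gamma*Df*Nq + 0.5*gamma*B*N_gamma
Term 1: 29.2 * 25.8 = 753.36
Term 2: 16.4 * 2.7 * 14.72 = 651.8016
Term 3: 0.5 * 16.4 * 1.3 * 16.72 = 178.2352
qu = 753.36 + 651.8016 + 178.2352
qu = 1583.4 kPa
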